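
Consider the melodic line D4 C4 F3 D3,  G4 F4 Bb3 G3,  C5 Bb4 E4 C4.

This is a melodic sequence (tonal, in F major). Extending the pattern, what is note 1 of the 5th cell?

Grouping in 4s, the 1st note of each cell is D4, G4, C5.
Carrying that up a 4th forward: F5 → Bb5.

Bb5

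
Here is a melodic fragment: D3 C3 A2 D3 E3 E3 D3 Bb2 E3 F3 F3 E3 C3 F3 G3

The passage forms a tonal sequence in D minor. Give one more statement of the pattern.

G3 F3 D3 G3 A3

Unit = 5 notes; the statements start on D3, E3, F3, moving up a 2nd each time.
Statement 4 starts on G3 and keeps the same diatonic contour: G3 F3 D3 G3 A3.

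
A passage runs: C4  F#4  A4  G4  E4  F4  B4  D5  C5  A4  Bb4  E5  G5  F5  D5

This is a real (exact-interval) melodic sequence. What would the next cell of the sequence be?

The 5-note cells begin on C4, F4, Bb4 — each up a 4th from the last.
From Eb5 the exact shape gives Eb5 A5 C6 Bb5 G5.

Eb5 A5 C6 Bb5 G5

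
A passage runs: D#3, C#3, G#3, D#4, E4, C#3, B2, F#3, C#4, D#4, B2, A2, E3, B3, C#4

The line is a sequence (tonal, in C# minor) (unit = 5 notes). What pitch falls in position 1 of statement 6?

F#2

Grouping in 5s, the 1st note of each cell is D#3, C#3, B2.
Each moves down a 2nd. Continuing: A2 → G#2 → F#2.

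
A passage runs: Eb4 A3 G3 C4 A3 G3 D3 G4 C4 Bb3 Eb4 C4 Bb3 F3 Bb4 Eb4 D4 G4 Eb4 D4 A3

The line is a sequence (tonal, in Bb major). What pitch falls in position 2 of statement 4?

With 7-note cells, note 2 of each statement runs A3, C4, Eb4.
One more up a 3rd gives G4.

G4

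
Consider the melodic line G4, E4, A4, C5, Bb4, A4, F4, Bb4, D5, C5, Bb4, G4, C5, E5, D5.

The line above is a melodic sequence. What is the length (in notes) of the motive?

Try groups of 5 (3 cells in 15 notes):
G4 E4 A4 C5 Bb4 | A4 F4 Bb4 D5 C5 | Bb4 G4 C5 E5 D5
Every group is a transposition up a 2nd of the one before; no shorter unit works.

5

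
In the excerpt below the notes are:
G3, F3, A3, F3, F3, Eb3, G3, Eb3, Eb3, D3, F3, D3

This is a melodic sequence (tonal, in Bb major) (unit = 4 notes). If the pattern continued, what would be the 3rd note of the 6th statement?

C3

The unit is 4 notes. Position-3 pitches of the 3 shown cells: A3, G3, F3.
Each moves down a 2nd. Continuing: Eb3 → D3 → C3.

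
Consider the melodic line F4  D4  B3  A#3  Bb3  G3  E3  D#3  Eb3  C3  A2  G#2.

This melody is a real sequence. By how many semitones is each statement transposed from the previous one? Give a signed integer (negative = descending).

Taking 4-note groups, the heads are F4, Bb3, Eb3: the pattern moves down a 5th.
F4→Bb3 is 58 − 65 = -7 semitones.

-7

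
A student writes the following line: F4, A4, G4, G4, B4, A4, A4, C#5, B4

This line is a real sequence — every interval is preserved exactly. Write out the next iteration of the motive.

B4 D#5 C#5

With a 3-note motive the entries are F4, G4, A4, each up a 2nd from the previous.
From B4 the exact shape gives B4 D#5 C#5.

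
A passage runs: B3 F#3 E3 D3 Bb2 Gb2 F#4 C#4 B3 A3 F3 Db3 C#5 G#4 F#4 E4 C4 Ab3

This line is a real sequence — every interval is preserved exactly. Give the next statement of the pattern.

The 6-note cells begin on B3, F#4, C#5 — each up a 5th from the last.
Statement 4 starts on G#5 and keeps the same exact contour: G#5 D#5 C#5 B4 G4 Eb4.

G#5 D#5 C#5 B4 G4 Eb4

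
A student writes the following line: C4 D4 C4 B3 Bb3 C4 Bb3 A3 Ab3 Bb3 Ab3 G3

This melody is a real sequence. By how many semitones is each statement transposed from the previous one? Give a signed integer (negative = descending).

-2

The 4-note cells begin on C4, Bb3, Ab3 — each down a 2nd from the last.
Counting half-steps from C4 to Bb3: -2.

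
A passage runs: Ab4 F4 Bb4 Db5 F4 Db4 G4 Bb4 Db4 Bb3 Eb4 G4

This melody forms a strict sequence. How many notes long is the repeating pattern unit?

4

There are 12 notes; a 4-note unit gives 3 cells:
Ab4 F4 Bb4 Db5 | F4 Db4 G4 Bb4 | Db4 Bb3 Eb4 G4
Every group is a transposition down a 3rd of the one before; no shorter unit works.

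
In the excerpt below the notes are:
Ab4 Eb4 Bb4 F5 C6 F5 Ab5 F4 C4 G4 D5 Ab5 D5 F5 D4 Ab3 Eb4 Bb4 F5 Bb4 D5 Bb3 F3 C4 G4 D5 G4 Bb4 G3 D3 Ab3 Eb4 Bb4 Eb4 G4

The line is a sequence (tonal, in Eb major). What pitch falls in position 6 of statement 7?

The unit is 7 notes. Position-6 pitches of the 5 shown cells: F5, D5, Bb4, G4, Eb4.
Each moves down a 3rd. Continuing: C4 → Ab3.

Ab3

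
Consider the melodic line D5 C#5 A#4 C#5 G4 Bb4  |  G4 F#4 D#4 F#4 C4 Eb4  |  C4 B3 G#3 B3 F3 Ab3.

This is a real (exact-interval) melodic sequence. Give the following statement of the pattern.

F3 E3 C#3 E3 Bb2 Db3

The 6-note cells begin on D5, G4, C4 — each down a 5th from the last.
Statement 4 starts on F3 and keeps the same exact contour: F3 E3 C#3 E3 Bb2 Db3.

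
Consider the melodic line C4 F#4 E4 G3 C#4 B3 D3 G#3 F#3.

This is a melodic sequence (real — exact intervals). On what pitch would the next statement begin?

A2

Unit = 3 notes; the statements start on C4, G3, D3, moving down a 4th each time.
One more step down a 4th gives A2.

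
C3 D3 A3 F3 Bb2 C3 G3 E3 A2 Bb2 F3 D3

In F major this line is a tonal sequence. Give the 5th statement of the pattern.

F2 G2 D3 Bb2

The 4-note cells begin on C3, Bb2, A2 — each down a 2nd from the last.
Continuing the starts: G2 → F2.
From F2 the diatonic shape gives F2 G2 D3 Bb2.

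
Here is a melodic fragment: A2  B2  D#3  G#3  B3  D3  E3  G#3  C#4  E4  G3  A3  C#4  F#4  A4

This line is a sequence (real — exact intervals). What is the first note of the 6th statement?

Taking 5-note groups, the heads are A2, D3, G3: the pattern moves up a 4th.
Extending the heads up a 4th: C4 → F4 → Bb4.

Bb4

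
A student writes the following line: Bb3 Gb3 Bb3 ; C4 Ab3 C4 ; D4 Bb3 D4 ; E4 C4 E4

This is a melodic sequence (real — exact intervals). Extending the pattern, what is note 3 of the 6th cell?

Grouping in 3s, the 3rd note of each cell is Bb3, C4, D4, E4.
Carrying that up a 2nd forward: F#4 → G#4.

G#4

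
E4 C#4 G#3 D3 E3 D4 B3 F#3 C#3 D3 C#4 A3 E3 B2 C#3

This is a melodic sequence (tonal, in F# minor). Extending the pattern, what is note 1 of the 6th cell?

The unit is 5 notes. Position-1 pitches of the 3 shown cells: E4, D4, C#4.
Extending down a 2nd: B3 → A3 → G#3.

G#3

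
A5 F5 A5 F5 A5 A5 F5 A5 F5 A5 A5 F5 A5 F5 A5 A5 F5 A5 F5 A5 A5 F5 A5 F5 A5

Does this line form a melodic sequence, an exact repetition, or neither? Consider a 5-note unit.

Each 5-note cell is identical (A5 F5 A5 F5 A5), restated at the same pitch.

repetition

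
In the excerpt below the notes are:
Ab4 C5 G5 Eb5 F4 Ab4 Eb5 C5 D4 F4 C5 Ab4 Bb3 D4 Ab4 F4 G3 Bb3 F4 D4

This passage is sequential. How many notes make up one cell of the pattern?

4

20 notes total. Splitting into 5 groups of 4:
Ab4 C5 G5 Eb5 | F4 Ab4 Eb5 C5 | D4 F4 C5 Ab4 | Bb3 D4 Ab4 F4 | G3 Bb3 F4 D4
Each cell is the previous one down a 3rd — so the unit is 4 notes.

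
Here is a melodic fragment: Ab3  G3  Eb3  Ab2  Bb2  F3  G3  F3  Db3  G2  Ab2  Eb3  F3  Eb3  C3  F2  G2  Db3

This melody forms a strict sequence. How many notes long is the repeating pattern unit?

18 notes total. Splitting into 3 groups of 6:
Ab3 G3 Eb3 Ab2 Bb2 F3 | G3 F3 Db3 G2 Ab2 Eb3 | F3 Eb3 C3 F2 G2 Db3
That's a consistent down a 2nd shift per cell, and no other grouping gives one.

6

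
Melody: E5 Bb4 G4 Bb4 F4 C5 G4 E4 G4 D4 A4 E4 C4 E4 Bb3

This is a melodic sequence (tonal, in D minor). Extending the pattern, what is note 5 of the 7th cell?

A2

With 5-note cells, note 5 of each statement runs F4, D4, Bb3.
Carrying that down a 3rd forward: G3 → E3 → C3 → A2.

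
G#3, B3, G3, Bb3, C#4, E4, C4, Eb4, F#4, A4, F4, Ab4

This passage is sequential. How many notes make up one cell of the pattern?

12 notes total. Splitting into 3 groups of 4:
G#3 B3 G3 Bb3 | C#4 E4 C4 Eb4 | F#4 A4 F4 Ab4
Each cell is the previous one up a 4th — so the unit is 4 notes.

4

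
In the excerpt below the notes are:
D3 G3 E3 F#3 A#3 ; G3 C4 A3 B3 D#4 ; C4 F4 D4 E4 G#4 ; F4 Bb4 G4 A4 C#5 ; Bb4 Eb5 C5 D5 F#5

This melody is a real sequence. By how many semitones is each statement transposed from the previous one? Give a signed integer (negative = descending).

5

With a 5-note motive the entries are D3, G3, C4, F4, Bb4, each up a 4th from the previous.
D3 to G3 spans +5 semitones.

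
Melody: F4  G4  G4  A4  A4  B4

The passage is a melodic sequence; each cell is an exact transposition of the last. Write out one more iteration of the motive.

B4 C#5

Unit = 2 notes; the statements start on F4, G4, A4, moving up a 2nd each time.
Statement 4 starts on B4 and keeps the same exact contour: B4 C#5.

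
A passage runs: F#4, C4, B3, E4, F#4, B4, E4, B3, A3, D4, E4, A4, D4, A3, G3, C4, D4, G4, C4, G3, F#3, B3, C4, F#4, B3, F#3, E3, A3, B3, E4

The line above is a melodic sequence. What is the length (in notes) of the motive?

6

30 notes total. Splitting into 5 groups of 6:
F#4 C4 B3 E4 F#4 B4 | E4 B3 A3 D4 E4 A4 | D4 A3 G3 C4 D4 G4 | C4 G3 F#3 B3 C4 F#4 | B3 F#3 E3 A3 B3 E4
Every group is a transposition down a 2nd of the one before; no shorter unit works.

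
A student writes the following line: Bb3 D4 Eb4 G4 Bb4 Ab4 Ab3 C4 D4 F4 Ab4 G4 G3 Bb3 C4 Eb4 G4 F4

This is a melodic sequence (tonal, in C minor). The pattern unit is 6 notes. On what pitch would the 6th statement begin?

D3

Taking 6-note groups, the heads are Bb3, Ab3, G3: the pattern moves down a 2nd.
Continuing: F3 → Eb3 → D3. Statement 6 starts on D3.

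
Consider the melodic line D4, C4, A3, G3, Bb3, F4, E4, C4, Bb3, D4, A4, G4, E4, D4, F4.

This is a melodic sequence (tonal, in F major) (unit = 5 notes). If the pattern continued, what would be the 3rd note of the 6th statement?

D5

With 5-note cells, note 3 of each statement runs A3, C4, E4.
Extending up a 3rd: G4 → Bb4 → D5.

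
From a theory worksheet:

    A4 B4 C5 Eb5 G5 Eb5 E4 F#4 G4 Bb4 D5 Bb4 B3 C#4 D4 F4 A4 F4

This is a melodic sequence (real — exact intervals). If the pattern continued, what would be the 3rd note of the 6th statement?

Grouping in 6s, the 3rd note of each cell is C5, G4, D4.
Carrying that down a 4th forward: A3 → E3 → B2.

B2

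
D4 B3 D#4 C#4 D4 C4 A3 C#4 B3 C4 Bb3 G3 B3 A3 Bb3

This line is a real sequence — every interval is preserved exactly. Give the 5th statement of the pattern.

Gb3 Eb3 G3 F3 Gb3

Taking 5-note groups, the heads are D4, C4, Bb3: the pattern moves down a 2nd.
Carrying on: Ab3 → Gb3.
From Gb3 the exact shape gives Gb3 Eb3 G3 F3 Gb3.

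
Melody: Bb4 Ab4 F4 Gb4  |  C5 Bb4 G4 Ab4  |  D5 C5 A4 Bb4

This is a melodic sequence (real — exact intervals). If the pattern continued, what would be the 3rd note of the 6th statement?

D#5

Grouping in 4s, the 3rd note of each cell is F4, G4, A4.
Extending up a 2nd: B4 → C#5 → D#5.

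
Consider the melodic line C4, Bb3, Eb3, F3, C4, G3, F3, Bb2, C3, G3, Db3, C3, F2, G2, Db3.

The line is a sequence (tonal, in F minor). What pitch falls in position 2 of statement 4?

With 5-note cells, note 2 of each statement runs Bb3, F3, C3.
One more down a 4th gives G2.

G2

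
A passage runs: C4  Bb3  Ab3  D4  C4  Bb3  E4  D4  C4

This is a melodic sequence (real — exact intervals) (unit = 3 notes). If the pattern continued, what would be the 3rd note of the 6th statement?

F#4

With 3-note cells, note 3 of each statement runs Ab3, Bb3, C4.
Extending up a 2nd: D4 → E4 → F#4.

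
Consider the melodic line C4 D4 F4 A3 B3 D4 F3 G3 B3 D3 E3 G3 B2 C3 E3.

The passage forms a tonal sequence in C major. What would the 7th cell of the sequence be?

Taking 3-note groups, the heads are C4, A3, F3, D3, B2: the pattern moves down a 3rd.
Extending down a 3rd: G2 → E2.
Statement 7 starts on E2 and keeps the same diatonic contour: E2 F2 A2.

E2 F2 A2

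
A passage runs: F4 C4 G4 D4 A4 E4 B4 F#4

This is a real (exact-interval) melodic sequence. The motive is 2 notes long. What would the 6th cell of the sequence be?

D#5 A#4

Taking 2-note groups, the heads are F4, G4, A4, B4: the pattern moves up a 2nd.
Continuing the starts: C#5 → D#5.
From D#5 the exact shape gives D#5 A#4.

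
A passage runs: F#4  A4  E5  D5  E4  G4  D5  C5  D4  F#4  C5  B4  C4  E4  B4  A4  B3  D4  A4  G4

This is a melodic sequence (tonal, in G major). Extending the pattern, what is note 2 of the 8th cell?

Grouping in 4s, the 2nd note of each cell is A4, G4, F#4, E4, D4.
Each moves down a 2nd. Continuing: C4 → B3 → A3.

A3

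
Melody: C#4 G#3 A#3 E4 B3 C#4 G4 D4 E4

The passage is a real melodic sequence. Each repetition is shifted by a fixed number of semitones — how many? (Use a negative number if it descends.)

Taking 3-note groups, the heads are C#4, E4, G4: the pattern moves up a 3rd.
Counting half-steps from C#4 to E4: 3.

3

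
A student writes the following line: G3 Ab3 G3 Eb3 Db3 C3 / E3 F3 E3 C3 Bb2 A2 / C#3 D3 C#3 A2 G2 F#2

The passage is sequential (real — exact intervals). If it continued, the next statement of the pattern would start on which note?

A#2

Unit = 6 notes; the statements start on G3, E3, C#3, moving down a 3rd each time.
One more step down a 3rd gives A#2.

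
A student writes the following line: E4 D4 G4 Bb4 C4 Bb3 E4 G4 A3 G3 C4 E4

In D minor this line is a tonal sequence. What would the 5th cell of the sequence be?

D3 C3 F3 A3

With a 4-note motive the entries are E4, C4, A3, each down a 3rd from the previous.
Extending down a 3rd: F3 → D3.
From D3 the diatonic shape gives D3 C3 F3 A3.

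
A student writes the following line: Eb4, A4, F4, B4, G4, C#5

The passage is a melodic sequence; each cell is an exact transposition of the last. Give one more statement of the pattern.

The 2-note cells begin on Eb4, F4, G4 — each up a 2nd from the last.
Statement 4 starts on A4 and keeps the same exact contour: A4 D#5.

A4 D#5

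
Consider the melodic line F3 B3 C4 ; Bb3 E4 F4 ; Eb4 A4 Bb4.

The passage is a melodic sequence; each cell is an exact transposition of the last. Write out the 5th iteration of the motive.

Db5 G5 Ab5

The 3-note cells begin on F3, Bb3, Eb4 — each up a 4th from the last.
Extending up a 4th: Ab4 → Db5.
From Db5 the exact shape gives Db5 G5 Ab5.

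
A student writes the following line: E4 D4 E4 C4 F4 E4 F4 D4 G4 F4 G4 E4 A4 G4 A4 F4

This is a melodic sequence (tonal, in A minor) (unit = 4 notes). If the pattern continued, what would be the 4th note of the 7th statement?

B4

Grouping in 4s, the 4th note of each cell is C4, D4, E4, F4.
Carrying that up a 2nd forward: G4 → A4 → B4.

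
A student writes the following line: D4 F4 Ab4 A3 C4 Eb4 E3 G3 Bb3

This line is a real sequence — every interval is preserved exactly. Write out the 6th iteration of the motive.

C#2 E2 G2

Unit = 3 notes; the statements start on D4, A3, E3, moving down a 4th each time.
Continuing the starts: B2 → F#2 → C#2.
Statement 6 starts on C#2 and keeps the same exact contour: C#2 E2 G2.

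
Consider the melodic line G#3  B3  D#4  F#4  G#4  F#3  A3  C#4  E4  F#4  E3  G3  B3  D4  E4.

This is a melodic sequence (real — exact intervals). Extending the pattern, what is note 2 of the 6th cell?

The unit is 5 notes. Position-2 pitches of the 3 shown cells: B3, A3, G3.
Each moves down a 2nd. Continuing: F3 → Eb3 → Db3.

Db3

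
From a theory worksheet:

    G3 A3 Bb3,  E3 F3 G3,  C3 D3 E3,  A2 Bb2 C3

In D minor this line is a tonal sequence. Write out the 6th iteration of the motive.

D2 E2 F2

Unit = 3 notes; the statements start on G3, E3, C3, A2, moving down a 3rd each time.
Continuing the starts: F2 → D2.
So cell 6 is D2 E2 F2.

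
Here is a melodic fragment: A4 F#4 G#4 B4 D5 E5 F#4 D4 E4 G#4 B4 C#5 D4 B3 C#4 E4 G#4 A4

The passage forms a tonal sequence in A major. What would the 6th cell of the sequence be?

Taking 6-note groups, the heads are A4, F#4, D4: the pattern moves down a 3rd.
Extending down a 3rd: B3 → G#3 → E3.
So cell 6 is E3 C#3 D3 F#3 A3 B3.

E3 C#3 D3 F#3 A3 B3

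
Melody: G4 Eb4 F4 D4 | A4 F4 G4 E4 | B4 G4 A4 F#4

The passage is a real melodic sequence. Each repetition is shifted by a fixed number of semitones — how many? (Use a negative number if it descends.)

2

The 4-note cells begin on G4, A4, B4 — each up a 2nd from the last.
G4 to A4 spans +2 semitones.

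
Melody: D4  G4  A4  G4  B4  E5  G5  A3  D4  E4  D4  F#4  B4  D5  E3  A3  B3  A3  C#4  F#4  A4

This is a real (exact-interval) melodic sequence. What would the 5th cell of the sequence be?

Unit = 7 notes; the statements start on D4, A3, E3, moving down a 4th each time.
Carrying on: B2 → F#2.
So cell 5 is F#2 B2 C#3 B2 D#3 G#3 B3.

F#2 B2 C#3 B2 D#3 G#3 B3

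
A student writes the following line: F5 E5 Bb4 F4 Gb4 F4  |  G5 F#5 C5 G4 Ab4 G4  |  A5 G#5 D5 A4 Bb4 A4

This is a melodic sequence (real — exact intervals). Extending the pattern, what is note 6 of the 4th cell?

Grouping in 6s, the 6th note of each cell is F4, G4, A4.
Each moves up a 2nd; the next is B4.

B4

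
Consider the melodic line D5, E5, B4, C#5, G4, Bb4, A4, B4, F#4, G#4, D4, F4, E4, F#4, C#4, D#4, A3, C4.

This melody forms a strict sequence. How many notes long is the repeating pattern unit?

18 notes total. Splitting into 3 groups of 6:
D5 E5 B4 C#5 G4 Bb4 | A4 B4 F#4 G#4 D4 F4 | E4 F#4 C#4 D#4 A3 C4
Every group is a transposition down a 4th of the one before; no shorter unit works.

6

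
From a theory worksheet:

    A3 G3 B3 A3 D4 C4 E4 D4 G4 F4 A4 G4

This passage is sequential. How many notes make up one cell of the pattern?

There are 12 notes; a 4-note unit gives 3 cells:
A3 G3 B3 A3 | D4 C4 E4 D4 | G4 F4 A4 G4
That's a consistent up a 4th shift per cell, and no other grouping gives one.

4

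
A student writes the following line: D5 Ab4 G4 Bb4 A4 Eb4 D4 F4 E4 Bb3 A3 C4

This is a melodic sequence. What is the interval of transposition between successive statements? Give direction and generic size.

down a 4th

The 4-note cells begin on D5, A4, E4 — each down a 4th from the last.
From D5 to A4: down a 4th.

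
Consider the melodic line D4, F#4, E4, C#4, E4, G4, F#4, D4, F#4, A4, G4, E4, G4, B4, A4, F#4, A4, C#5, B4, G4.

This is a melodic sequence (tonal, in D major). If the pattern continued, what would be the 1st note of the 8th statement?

D5

Grouping in 4s, the 1st note of each cell is D4, E4, F#4, G4, A4.
Extending up a 2nd: B4 → C#5 → D5.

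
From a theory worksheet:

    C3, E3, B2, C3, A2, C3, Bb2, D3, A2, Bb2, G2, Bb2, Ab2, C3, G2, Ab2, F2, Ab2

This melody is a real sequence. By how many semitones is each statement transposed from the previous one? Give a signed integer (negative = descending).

Taking 6-note groups, the heads are C3, Bb2, Ab2: the pattern moves down a 2nd.
C3→Bb2 is 46 − 48 = -2 semitones.

-2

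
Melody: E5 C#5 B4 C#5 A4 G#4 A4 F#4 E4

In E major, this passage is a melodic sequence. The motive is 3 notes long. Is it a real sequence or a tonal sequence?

tonal

Every note is diatonic to E major.
Cell 1 has -3 semitones from note 1 to 2, but cell 2 has -4 — the interval quality changes while the contour stays the same, which is the hallmark of a tonal sequence.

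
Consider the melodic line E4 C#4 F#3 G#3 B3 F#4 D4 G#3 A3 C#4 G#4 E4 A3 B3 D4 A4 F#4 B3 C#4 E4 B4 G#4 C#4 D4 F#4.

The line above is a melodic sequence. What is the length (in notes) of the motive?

5

Try groups of 5 (5 cells in 25 notes):
E4 C#4 F#3 G#3 B3 | F#4 D4 G#3 A3 C#4 | G#4 E4 A3 B3 D4 | A4 F#4 B3 C#4 E4 | B4 G#4 C#4 D4 F#4
Every group is a transposition up a 2nd of the one before; no shorter unit works.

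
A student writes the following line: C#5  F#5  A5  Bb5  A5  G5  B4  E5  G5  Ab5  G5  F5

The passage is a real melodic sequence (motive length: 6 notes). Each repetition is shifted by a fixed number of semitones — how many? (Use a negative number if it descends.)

The 6-note cells begin on C#5, B4 — each down a 2nd from the last.
C#5 to B4 spans -2 semitones.

-2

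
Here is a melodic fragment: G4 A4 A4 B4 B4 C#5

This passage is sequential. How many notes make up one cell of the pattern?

2

There are 6 notes; a 2-note unit gives 3 cells:
G4 A4 | A4 B4 | B4 C#5
Each cell is the previous one up a 2nd — so the unit is 2 notes.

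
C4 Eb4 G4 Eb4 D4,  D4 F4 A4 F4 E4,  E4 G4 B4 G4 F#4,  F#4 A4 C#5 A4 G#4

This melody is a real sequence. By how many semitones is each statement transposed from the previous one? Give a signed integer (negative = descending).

2

With a 5-note motive the entries are C4, D4, E4, F#4, each up a 2nd from the previous.
C4 to D4 spans +2 semitones.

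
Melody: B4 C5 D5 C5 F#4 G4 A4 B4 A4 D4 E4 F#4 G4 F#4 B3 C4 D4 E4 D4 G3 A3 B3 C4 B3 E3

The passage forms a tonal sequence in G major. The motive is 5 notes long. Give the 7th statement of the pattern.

D3 E3 F#3 E3 A2

Unit = 5 notes; the statements start on B4, G4, E4, C4, A3, moving down a 3rd each time.
Continuing the starts: F#3 → D3.
From D3 the diatonic shape gives D3 E3 F#3 E3 A2.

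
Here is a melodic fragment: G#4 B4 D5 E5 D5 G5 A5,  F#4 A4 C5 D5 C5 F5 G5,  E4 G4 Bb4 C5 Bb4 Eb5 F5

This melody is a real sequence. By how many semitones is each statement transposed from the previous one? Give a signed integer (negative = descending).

The 7-note cells begin on G#4, F#4, E4 — each down a 2nd from the last.
Counting half-steps from G#4 to F#4: -2.

-2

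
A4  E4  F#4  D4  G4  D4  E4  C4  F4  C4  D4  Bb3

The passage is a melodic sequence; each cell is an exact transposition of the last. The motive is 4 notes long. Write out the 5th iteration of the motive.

Db4 Ab3 Bb3 Gb3

The 4-note cells begin on A4, G4, F4 — each down a 2nd from the last.
Carrying on: Eb4 → Db4.
From Db4 the exact shape gives Db4 Ab3 Bb3 Gb3.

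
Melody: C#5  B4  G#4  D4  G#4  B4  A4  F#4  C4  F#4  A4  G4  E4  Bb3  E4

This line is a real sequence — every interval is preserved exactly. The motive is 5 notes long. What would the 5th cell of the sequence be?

Taking 5-note groups, the heads are C#5, B4, A4: the pattern moves down a 2nd.
Extending down a 2nd: G4 → F4.
So cell 5 is F4 Eb4 C4 Gb3 C4.

F4 Eb4 C4 Gb3 C4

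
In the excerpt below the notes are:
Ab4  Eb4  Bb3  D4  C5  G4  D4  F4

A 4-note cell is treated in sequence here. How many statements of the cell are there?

8 notes in groups of 4 gives 8/4 = 2 statements.
Starts: Ab4, C5 — each up a 3rd.

2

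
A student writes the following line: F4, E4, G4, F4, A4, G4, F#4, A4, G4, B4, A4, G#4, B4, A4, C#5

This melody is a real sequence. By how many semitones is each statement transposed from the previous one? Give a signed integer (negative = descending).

2

With a 5-note motive the entries are F4, G4, A4, each up a 2nd from the previous.
F4 to G4 spans +2 semitones.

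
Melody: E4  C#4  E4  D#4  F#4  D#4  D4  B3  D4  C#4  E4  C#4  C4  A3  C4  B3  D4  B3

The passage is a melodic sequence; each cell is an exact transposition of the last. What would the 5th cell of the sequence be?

Ab3 F3 Ab3 G3 Bb3 G3

Taking 6-note groups, the heads are E4, D4, C4: the pattern moves down a 2nd.
Carrying on: Bb3 → Ab3.
So cell 5 is Ab3 F3 Ab3 G3 Bb3 G3.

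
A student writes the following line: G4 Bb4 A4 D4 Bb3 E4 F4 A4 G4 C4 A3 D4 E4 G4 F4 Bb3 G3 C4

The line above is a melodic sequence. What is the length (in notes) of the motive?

There are 18 notes; a 6-note unit gives 3 cells:
G4 Bb4 A4 D4 Bb3 E4 | F4 A4 G4 C4 A3 D4 | E4 G4 F4 Bb3 G3 C4
Every group is a transposition down a 2nd of the one before; no shorter unit works.

6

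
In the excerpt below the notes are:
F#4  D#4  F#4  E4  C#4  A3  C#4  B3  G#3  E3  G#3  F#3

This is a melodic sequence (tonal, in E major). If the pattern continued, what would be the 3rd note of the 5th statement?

A2

Grouping in 4s, the 3rd note of each cell is F#4, C#4, G#3.
Carrying that down a 4th forward: D#3 → A2.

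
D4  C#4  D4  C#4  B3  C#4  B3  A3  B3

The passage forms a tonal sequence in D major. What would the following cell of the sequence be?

Taking 3-note groups, the heads are D4, C#4, B3: the pattern moves down a 2nd.
So cell 4 is A3 G3 A3.

A3 G3 A3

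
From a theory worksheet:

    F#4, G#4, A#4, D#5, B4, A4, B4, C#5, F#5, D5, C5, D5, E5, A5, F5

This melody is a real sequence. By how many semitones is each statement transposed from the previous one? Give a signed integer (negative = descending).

Unit = 5 notes; the statements start on F#4, A4, C5, moving up a 3rd each time.
Counting half-steps from F#4 to A4: 3.

3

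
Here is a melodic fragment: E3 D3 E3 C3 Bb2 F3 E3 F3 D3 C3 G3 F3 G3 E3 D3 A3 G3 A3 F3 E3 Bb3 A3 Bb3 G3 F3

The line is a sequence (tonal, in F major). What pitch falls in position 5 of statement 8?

Bb3

With 5-note cells, note 5 of each statement runs Bb2, C3, D3, E3, F3.
Carrying that up a 2nd forward: G3 → A3 → Bb3.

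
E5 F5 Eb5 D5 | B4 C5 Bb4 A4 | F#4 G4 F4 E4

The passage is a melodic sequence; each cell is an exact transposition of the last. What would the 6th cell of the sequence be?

D#3 E3 D3 C#3

The 4-note cells begin on E5, B4, F#4 — each down a 4th from the last.
Continuing the starts: C#4 → G#3 → D#3.
From D#3 the exact shape gives D#3 E3 D3 C#3.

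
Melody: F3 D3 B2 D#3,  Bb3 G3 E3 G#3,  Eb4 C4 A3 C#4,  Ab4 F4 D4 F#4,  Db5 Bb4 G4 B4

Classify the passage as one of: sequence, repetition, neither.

sequence

Each 4-note cell is the previous one transposed up a 4th.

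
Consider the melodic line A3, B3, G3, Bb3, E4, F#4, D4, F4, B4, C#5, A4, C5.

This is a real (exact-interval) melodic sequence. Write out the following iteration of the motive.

F#5 G#5 E5 G5

Taking 4-note groups, the heads are A3, E4, B4: the pattern moves up a 5th.
So cell 4 is F#5 G#5 E5 G5.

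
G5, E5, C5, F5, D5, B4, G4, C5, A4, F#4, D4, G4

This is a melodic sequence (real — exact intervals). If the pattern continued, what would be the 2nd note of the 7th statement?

A#2

The unit is 4 notes. Position-2 pitches of the 3 shown cells: E5, B4, F#4.
Carrying that down a 4th forward: C#4 → G#3 → D#3 → A#2.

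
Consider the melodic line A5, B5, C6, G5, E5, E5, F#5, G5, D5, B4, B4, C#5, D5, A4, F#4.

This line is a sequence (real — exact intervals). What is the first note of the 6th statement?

G#3

Unit = 5 notes; the statements start on A5, E5, B4, moving down a 4th each time.
Continuing: F#4 → C#4 → G#3. Statement 6 starts on G#3.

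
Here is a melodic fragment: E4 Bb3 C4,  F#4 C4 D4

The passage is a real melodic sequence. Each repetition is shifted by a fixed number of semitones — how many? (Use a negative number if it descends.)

2

With a 3-note motive the entries are E4, F#4, each up a 2nd from the previous.
E4 to F#4 spans +2 semitones.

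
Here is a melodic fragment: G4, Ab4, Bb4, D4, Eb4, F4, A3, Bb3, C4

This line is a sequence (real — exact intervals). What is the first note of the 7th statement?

The 3-note cells begin on G4, D4, A3 — each down a 4th from the last.
Continuing: E3 → B2 → F#2 → C#2. Statement 7 starts on C#2.

C#2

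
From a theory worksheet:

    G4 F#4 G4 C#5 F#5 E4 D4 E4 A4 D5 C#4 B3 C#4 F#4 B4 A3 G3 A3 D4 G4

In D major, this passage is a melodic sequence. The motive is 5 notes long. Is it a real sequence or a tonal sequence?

tonal

Every note is diatonic to D major.
Cell 1 has -1 semitones from note 1 to 2, but cell 2 has -2 — the interval quality changes while the contour stays the same, which is the hallmark of a tonal sequence.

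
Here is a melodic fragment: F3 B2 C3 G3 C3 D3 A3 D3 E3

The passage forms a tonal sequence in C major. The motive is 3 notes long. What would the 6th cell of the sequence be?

The 3-note cells begin on F3, G3, A3 — each up a 2nd from the last.
Continuing the starts: B3 → C4 → D4.
From D4 the diatonic shape gives D4 G3 A3.

D4 G3 A3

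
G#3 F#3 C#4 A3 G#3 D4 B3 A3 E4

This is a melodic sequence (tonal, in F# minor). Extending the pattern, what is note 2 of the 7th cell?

Grouping in 3s, the 2nd note of each cell is F#3, G#3, A3.
Carrying that up a 2nd forward: B3 → C#4 → D4 → E4.

E4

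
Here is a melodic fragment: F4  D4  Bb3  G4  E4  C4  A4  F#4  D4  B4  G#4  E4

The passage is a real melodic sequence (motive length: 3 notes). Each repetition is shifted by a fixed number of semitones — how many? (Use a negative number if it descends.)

The 3-note cells begin on F4, G4, A4, B4 — each up a 2nd from the last.
F4→G4 is 67 − 65 = 2 semitones.

2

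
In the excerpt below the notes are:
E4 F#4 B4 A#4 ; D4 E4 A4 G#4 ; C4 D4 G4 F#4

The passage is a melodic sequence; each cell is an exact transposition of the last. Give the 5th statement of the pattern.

Unit = 4 notes; the statements start on E4, D4, C4, moving down a 2nd each time.
Carrying on: Bb3 → Ab3.
Statement 5 starts on Ab3 and keeps the same exact contour: Ab3 Bb3 Eb4 D4.

Ab3 Bb3 Eb4 D4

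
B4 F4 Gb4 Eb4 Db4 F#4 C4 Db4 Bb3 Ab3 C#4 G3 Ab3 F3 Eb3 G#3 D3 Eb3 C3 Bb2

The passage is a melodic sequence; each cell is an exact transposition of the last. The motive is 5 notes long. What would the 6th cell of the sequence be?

With a 5-note motive the entries are B4, F#4, C#4, G#3, each down a 4th from the previous.
Continuing the starts: D#3 → A#2.
Statement 6 starts on A#2 and keeps the same exact contour: A#2 E2 F2 D2 C2.

A#2 E2 F2 D2 C2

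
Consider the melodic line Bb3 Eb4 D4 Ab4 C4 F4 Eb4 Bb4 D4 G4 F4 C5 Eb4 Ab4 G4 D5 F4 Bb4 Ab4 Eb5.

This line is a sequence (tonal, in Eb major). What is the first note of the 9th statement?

Taking 4-note groups, the heads are Bb3, C4, D4, Eb4, F4: the pattern moves up a 2nd.
Continuing: G4 → Ab4 → Bb4 → C5. Statement 9 starts on C5.

C5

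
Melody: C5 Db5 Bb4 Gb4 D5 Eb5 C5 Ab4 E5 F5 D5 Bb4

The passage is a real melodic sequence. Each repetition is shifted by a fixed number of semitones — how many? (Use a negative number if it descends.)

2

Taking 4-note groups, the heads are C5, D5, E5: the pattern moves up a 2nd.
C5→D5 is 74 − 72 = 2 semitones.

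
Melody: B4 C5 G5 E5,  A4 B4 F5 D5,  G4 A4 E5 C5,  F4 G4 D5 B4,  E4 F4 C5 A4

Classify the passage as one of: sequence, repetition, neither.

Each 4-note cell is the previous one transposed down a 2nd.

sequence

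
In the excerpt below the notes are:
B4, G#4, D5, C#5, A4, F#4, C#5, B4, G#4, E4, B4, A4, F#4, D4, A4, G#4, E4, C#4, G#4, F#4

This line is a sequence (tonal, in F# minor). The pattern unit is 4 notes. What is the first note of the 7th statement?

Taking 4-note groups, the heads are B4, A4, G#4, F#4, E4: the pattern moves down a 2nd.
Extending the heads down a 2nd: D4 → C#4.

C#4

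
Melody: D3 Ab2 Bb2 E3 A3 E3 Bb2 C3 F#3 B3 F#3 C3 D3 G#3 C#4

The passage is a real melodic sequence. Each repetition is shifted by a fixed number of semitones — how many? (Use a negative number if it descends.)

2

Taking 5-note groups, the heads are D3, E3, F#3: the pattern moves up a 2nd.
D3 to E3 spans +2 semitones.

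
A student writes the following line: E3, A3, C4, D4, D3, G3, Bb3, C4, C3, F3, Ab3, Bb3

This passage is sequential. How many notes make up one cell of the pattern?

4

There are 12 notes; a 4-note unit gives 3 cells:
E3 A3 C4 D4 | D3 G3 Bb3 C4 | C3 F3 Ab3 Bb3
Each cell is the previous one down a 2nd — so the unit is 4 notes.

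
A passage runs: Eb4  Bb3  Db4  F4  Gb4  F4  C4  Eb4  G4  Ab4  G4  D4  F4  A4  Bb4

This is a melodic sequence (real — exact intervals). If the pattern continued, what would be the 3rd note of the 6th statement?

With 5-note cells, note 3 of each statement runs Db4, Eb4, F4.
Each moves up a 2nd. Continuing: G4 → A4 → B4.

B4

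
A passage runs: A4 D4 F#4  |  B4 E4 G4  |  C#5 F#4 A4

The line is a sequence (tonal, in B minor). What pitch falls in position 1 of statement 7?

With 3-note cells, note 1 of each statement runs A4, B4, C#5.
Carrying that up a 2nd forward: D5 → E5 → F#5 → G5.

G5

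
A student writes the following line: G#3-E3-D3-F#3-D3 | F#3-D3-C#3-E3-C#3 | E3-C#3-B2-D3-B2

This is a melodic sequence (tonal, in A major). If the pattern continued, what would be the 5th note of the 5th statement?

With 5-note cells, note 5 of each statement runs D3, C#3, B2.
Carrying that down a 2nd forward: A2 → G#2.

G#2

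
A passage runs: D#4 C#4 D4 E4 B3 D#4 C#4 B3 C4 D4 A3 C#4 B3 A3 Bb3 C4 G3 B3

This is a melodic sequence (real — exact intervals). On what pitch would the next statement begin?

With a 6-note motive the entries are D#4, C#4, B3, each down a 2nd from the previous.
One more step down a 2nd gives A3.

A3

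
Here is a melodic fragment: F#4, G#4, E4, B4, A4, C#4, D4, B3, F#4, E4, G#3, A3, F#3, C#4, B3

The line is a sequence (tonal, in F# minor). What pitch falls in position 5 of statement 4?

F#3

The unit is 5 notes. Position-5 pitches of the 3 shown cells: A4, E4, B3.
From B3, down a 4th gives F#3.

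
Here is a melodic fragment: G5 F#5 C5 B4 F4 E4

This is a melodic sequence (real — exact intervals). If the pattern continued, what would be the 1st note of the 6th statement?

The unit is 2 notes. Position-1 pitches of the 3 shown cells: G5, C5, F4.
Each moves down a 5th. Continuing: Bb3 → Eb3 → Ab2.

Ab2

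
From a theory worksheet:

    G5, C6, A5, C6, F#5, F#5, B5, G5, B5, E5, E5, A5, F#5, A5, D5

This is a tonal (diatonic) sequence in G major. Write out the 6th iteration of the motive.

B4 E5 C5 E5 A4

The 5-note cells begin on G5, F#5, E5 — each down a 2nd from the last.
Extending down a 2nd: D5 → C5 → B4.
Statement 6 starts on B4 and keeps the same diatonic contour: B4 E5 C5 E5 A4.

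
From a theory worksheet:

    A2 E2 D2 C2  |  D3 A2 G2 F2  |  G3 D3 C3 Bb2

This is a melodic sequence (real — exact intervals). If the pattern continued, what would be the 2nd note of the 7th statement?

Bb4

Grouping in 4s, the 2nd note of each cell is E2, A2, D3.
Carrying that up a 4th forward: G3 → C4 → F4 → Bb4.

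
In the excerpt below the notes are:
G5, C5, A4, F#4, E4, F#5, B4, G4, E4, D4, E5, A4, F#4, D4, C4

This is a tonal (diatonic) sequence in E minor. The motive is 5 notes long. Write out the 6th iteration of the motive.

B4 E4 C4 A3 G3

Taking 5-note groups, the heads are G5, F#5, E5: the pattern moves down a 2nd.
Continuing the starts: D5 → C5 → B4.
Statement 6 starts on B4 and keeps the same diatonic contour: B4 E4 C4 A3 G3.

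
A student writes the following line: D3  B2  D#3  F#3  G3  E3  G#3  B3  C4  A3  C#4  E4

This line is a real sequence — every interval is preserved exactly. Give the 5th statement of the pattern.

Bb4 G4 B4 D5

Taking 4-note groups, the heads are D3, G3, C4: the pattern moves up a 4th.
Carrying on: F4 → Bb4.
So cell 5 is Bb4 G4 B4 D5.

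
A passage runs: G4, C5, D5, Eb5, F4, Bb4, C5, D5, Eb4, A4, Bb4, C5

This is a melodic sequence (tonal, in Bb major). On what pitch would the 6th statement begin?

Bb3

The 4-note cells begin on G4, F4, Eb4 — each down a 2nd from the last.
Continuing: D4 → C4 → Bb3. Statement 6 starts on Bb3.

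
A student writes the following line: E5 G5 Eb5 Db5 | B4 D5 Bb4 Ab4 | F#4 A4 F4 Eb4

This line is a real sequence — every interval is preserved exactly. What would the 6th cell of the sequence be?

The 4-note cells begin on E5, B4, F#4 — each down a 4th from the last.
Extending down a 4th: C#4 → G#3 → D#3.
So cell 6 is D#3 F#3 D3 C3.

D#3 F#3 D3 C3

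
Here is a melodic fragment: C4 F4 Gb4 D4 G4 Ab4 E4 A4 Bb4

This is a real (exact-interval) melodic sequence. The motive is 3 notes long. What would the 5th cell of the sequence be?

G#4 C#5 D5

Unit = 3 notes; the statements start on C4, D4, E4, moving up a 2nd each time.
Continuing the starts: F#4 → G#4.
From G#4 the exact shape gives G#4 C#5 D5.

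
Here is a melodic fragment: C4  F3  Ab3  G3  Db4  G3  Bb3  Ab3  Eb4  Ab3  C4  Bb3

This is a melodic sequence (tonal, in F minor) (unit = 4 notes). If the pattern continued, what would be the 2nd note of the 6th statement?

Db4

Grouping in 4s, the 2nd note of each cell is F3, G3, Ab3.
Each moves up a 2nd. Continuing: Bb3 → C4 → Db4.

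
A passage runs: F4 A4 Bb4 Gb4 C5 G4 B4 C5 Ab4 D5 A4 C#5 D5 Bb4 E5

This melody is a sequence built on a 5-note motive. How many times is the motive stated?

3

15 notes in groups of 5 gives 15/5 = 3 statements.
Starts: F4, G4, A4 — each up a 2nd.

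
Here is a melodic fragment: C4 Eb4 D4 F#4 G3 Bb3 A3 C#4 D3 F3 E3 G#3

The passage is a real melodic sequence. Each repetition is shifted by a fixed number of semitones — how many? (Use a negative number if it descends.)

-5

Taking 4-note groups, the heads are C4, G3, D3: the pattern moves down a 4th.
Counting half-steps from C4 to G3: -5.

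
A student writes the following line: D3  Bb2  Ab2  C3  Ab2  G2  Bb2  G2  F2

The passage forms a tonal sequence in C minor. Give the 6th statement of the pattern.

F2 D2 C2

Unit = 3 notes; the statements start on D3, C3, Bb2, moving down a 2nd each time.
Extending down a 2nd: Ab2 → G2 → F2.
Statement 6 starts on F2 and keeps the same diatonic contour: F2 D2 C2.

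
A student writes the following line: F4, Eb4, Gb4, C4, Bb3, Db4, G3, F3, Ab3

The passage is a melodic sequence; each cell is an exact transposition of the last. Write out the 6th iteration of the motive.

With a 3-note motive the entries are F4, C4, G3, each down a 4th from the previous.
Extending down a 4th: D3 → A2 → E2.
Statement 6 starts on E2 and keeps the same exact contour: E2 D2 F2.

E2 D2 F2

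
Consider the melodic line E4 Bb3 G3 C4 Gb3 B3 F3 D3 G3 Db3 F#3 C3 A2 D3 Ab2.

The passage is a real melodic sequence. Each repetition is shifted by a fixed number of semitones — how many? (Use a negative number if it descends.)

With a 5-note motive the entries are E4, B3, F#3, each down a 4th from the previous.
E4 to B3 spans -5 semitones.

-5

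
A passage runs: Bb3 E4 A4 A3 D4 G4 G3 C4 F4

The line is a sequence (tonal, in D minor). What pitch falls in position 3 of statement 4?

With 3-note cells, note 3 of each statement runs A4, G4, F4.
From F4, down a 2nd gives E4.

E4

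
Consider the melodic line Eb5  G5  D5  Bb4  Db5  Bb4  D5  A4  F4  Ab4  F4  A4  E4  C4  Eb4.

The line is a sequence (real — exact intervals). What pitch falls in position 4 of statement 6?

A2

With 5-note cells, note 4 of each statement runs Bb4, F4, C4.
Each moves down a 4th. Continuing: G3 → D3 → A2.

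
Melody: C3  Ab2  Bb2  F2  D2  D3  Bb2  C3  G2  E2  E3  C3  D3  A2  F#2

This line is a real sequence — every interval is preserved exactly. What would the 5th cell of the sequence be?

G#3 E3 F#3 C#3 A#2

The 5-note cells begin on C3, D3, E3 — each up a 2nd from the last.
Extending up a 2nd: F#3 → G#3.
Statement 5 starts on G#3 and keeps the same exact contour: G#3 E3 F#3 C#3 A#2.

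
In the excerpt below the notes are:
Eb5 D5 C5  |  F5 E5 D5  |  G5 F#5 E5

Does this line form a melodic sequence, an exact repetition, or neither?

Each 3-note cell is the previous one transposed up a 2nd.

sequence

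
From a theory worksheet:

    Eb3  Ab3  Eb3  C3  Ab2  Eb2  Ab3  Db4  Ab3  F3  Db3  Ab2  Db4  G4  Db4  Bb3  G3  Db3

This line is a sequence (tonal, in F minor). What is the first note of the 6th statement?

F5

Taking 6-note groups, the heads are Eb3, Ab3, Db4: the pattern moves up a 4th.
Extending the heads up a 4th: G4 → C5 → F5.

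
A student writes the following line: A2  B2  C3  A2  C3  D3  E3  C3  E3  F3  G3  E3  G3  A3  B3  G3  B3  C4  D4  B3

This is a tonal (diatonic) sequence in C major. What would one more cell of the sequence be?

Taking 4-note groups, the heads are A2, C3, E3, G3, B3: the pattern moves up a 3rd.
From D4 the diatonic shape gives D4 E4 F4 D4.

D4 E4 F4 D4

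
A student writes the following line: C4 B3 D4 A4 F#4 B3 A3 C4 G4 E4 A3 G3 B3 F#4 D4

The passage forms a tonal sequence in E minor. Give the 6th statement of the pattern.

E3 D3 F#3 C4 A3

The 5-note cells begin on C4, B3, A3 — each down a 2nd from the last.
Continuing the starts: G3 → F#3 → E3.
From E3 the diatonic shape gives E3 D3 F#3 C4 A3.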